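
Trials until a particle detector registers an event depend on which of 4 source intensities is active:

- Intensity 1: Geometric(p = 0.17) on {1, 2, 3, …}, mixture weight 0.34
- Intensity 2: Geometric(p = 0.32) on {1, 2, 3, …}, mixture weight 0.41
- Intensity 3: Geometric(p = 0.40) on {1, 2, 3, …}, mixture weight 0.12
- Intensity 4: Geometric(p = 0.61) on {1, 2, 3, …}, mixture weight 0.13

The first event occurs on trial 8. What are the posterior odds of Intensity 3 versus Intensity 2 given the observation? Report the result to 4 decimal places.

0.1523

Since P(k|x) ∝ π_k f_k(x), the posterior odds are π_i f_i(x) / (π_j f_j(x)).
Component likelihoods at x = 8:
  L_1 = 0.0461313
  L_2 = 0.0215136
  L_3 = 0.0111974
  L_4 = 0.000837109
Posterior odds = (π_3·L_3) / (π_2·L_2) = (0.12·0.0111974) / (0.41·0.0215136) = 0.00134369 / 0.00882056 ≈ 0.1523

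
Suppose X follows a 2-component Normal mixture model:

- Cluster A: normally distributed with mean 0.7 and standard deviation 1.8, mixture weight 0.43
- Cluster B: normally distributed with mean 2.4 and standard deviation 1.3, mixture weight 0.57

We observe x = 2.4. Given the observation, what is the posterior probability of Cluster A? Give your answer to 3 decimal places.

0.259

Posterior ∝ prior × likelihood, so P(k | x) ∝ w_k f_k(x); normalise over all components.
Evaluate each component's likelihood at the observed value:
  p_A = (1/(1.8·√(2π)))·exp(−(2.4−0.7)²/(2·1.8²)) = 0.221635·exp(-0.44599) = 0.141889
  p_B = (1/(1.3·√(2π)))·exp(−(2.4−2.4)²/(2·1.3²)) = 0.306879·exp(-0.00000) = 0.306879
Multiply by the mixture weights:
  w_A·p_A = 0.43 × 0.141889 = 0.0610121
  w_B·p_B = 0.57 × 0.306879 = 0.174921
Sum: 0.0610121 + 0.174921 = 0.235933
Responsibility of Cluster A: 0.0610121 / 0.235933 ≈ 0.259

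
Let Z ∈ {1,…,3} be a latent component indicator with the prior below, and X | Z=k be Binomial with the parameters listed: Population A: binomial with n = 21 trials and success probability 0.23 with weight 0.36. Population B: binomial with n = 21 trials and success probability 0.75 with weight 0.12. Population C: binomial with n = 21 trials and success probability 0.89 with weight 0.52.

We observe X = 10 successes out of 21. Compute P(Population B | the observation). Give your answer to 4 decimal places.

0.1606

By Bayes' theorem, P(k | x) = w_k f_k(x) / Σ_j w_j f_j(x).
Evaluate each component's likelihood at the observed value:
  p_A = 0.00824331
  p_B = 0.00473563
  p_C = 3.13794e-06
Multiply by the mixture weights:
  w_A·p_A = 0.36 × 0.00824331 = 0.00296759
  w_B·p_B = 0.12 × 0.00473563 = 0.000568276
  w_C·p_C = 0.52 × 3.13794e-06 = 1.63173e-06
Marginal: 0.00296759 + 0.000568276 + 1.63173e-06 = 0.0035375
So the posterior for Population B is 0.000568276 / 0.0035375 ≈ 0.1606.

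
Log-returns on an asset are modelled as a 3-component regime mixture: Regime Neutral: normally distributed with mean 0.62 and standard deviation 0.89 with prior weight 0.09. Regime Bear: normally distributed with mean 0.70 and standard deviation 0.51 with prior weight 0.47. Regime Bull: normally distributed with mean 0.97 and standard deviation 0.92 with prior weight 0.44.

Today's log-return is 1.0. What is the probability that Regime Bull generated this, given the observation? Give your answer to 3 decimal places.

The responsibility of component k is w_k f_k(x) divided by Σ_j w_j f_j(x).
Normal densities:
  p_Neutral = 0.409199
  p_Bear = 0.657964
  p_Bull = 0.433402
Unnormalised posteriors:
  w_Neutral·p_Neutral = 0.09 × 0.409199 = 0.0368279
  w_Bear·p_Bear = 0.47 × 0.657964 = 0.309243
  w_Bull·p_Bull = 0.44 × 0.433402 = 0.190697
Marginal: 0.0368279 + 0.309243 + 0.190697 = 0.536768
P(Regime Bull | the observation) ≈ 0.355

0.355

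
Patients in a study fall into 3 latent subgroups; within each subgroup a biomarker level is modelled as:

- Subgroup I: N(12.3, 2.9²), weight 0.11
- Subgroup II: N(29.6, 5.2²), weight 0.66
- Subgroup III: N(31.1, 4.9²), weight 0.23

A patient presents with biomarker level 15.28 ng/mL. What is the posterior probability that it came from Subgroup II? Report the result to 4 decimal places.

Posterior ∝ prior × likelihood, so P(k | x) ∝ P(Z=k) f_k(x); normalise over all components.
Component likelihoods at x = 15.28 ng/mL:
  L_I = 0.081137
  L_II = 0.00173035
  L_III = 0.000443856
Prior × likelihood for each component:
  P(Z=I)·L_I = 0.11 × 0.081137 = 0.00892507
  P(Z=II)·L_II = 0.66 × 0.00173035 = 0.00114203
  P(Z=III)·L_III = 0.23 × 0.000443856 = 0.000102087
Denominator: 0.00892507 + 0.00114203 + 0.000102087 = 0.0101692
P(Subgroup II | x) = 0.00114203 / 0.0101692 ≈ 0.1123

0.1123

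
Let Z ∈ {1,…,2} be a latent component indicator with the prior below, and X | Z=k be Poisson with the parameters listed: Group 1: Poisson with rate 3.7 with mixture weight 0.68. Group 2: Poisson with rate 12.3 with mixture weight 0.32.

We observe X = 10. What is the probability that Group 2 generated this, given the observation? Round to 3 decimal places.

P(component k | x) = π_k·f_k(x) / marginal(x), where marginal(x) = Σ_j π_j·f_j(x).
Component likelihoods at x = 10:
  p_1 = 0.00327616
  p_2 = 0.0994182
Multiply by the mixture weights:
  π_1·p_1 = 0.68 × 0.00327616 = 0.00222779
  π_2·p_2 = 0.32 × 0.0994182 = 0.0318138
Denominator: 0.00222779 + 0.0318138 = 0.0340416
P(Group 2 | x) = 0.0318138 / 0.0340416 ≈ 0.935

0.935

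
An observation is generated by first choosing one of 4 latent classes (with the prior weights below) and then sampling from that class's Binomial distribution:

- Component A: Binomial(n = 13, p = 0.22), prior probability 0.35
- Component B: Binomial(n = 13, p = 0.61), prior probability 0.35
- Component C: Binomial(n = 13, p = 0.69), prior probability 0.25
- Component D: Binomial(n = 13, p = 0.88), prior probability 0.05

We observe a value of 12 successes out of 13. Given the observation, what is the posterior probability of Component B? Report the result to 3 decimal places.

By Bayes' theorem, P(k | x) = π_k f_k(x) / Σ_j π_j f_j(x).
Binomial probabilities:
  L_A = 1.3035e-07
  L_B = 0.0134575
  L_C = 0.0469347
  L_D = 0.336447
Prior × likelihood for each component:
  π_A·L_A = 0.35 × 1.3035e-07 = 4.56224e-08
  π_B·L_B = 0.35 × 0.0134575 = 0.00471014
  π_C·L_C = 0.25 × 0.0469347 = 0.0117337
  π_D·L_D = 0.05 × 0.336447 = 0.0168224
Sum: 4.56224e-08 + 0.00471014 + 0.0117337 + 0.0168224 = 0.0332662
P(Component B | 12 successes out of 13) = 0.00471014 / 0.0332662 ≈ 0.142

0.142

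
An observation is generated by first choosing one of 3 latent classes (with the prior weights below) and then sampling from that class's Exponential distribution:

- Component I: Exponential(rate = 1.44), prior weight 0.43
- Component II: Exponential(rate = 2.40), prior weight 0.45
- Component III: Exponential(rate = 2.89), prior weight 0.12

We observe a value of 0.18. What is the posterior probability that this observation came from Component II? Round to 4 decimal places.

The responsibility of component k is π_k f_k(x) divided by Σ_j π_j f_j(x).
Component likelihoods at x = 0.18:
  p_I = 1.1112
  p_II = 1.5581
  p_III = 1.71782
Unnormalised posteriors:
  π_I·p_I = 0.43 × 1.1112 = 0.477817
  π_II·p_II = 0.45 × 1.5581 = 0.701146
  π_III·p_III = 0.12 × 1.71782 = 0.206138
Evidence: 0.477817 + 0.701146 + 0.206138 = 1.3851
P(Component II | x) = 0.701146 / 1.3851 ≈ 0.5062

0.5062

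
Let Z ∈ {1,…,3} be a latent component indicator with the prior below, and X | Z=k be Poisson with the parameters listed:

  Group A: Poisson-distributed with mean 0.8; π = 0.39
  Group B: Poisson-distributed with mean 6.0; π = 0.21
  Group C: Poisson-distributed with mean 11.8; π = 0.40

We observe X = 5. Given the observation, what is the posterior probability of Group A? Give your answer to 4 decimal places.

The responsibility of component k is P(Z=k) f_k(x) divided by Σ_j P(Z=j) f_j(x).
Evaluate each component's likelihood at the observed value:
  f_A = 0.00122697
  f_B = 0.160623
  f_C = 0.0143072
Unnormalised posteriors:
  P(Z=A)·f_A = 0.39 × 0.00122697 = 0.000478517
  P(Z=B)·f_B = 0.21 × 0.160623 = 0.0337309
  P(Z=C)·f_C = 0.40 × 0.0143072 = 0.00572287
Sum: 0.000478517 + 0.0337309 + 0.00572287 = 0.0399322
So the posterior for Group A is 0.000478517 / 0.0399322 ≈ 0.0120.

0.0120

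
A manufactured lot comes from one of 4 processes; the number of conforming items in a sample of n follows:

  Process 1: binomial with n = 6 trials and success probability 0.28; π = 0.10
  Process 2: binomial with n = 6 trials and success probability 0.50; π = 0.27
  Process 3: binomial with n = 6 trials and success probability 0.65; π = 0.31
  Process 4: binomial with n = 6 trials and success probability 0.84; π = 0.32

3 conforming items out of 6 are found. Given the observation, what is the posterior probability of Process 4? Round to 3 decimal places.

0.082

Posterior ∝ prior × likelihood, so P(k | x) ∝ P(Z=k) f_k(x); normalise over all components.
Component likelihoods at x = 3 conforming items out of 6:
  f_1 = 0.163871
  f_2 = 0.3125
  f_3 = 0.235491
  f_4 = 0.0485543
Weight by the priors:
  P(Z=1)·f_1 = 0.10 × 0.163871 = 0.0163871
  P(Z=2)·f_2 = 0.27 × 0.3125 = 0.084375
  P(Z=3)·f_3 = 0.31 × 0.235491 = 0.0730022
  P(Z=4)·f_4 = 0.32 × 0.0485543 = 0.0155374
Sum: 0.0163871 + 0.084375 + 0.0730022 + 0.0155374 = 0.189302
P(Process 4 | 3 conforming items out of 6) = 0.0155374 / 0.189302 ≈ 0.082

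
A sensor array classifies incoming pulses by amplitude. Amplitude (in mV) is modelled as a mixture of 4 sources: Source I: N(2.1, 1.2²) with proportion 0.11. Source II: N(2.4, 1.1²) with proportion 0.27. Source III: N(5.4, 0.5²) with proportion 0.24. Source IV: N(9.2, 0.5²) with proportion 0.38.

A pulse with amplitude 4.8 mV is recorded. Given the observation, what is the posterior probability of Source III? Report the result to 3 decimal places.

0.886

By Bayes' theorem, P(k | x) = w_k f_k(x) / Σ_j w_j f_j(x).
Component likelihoods at x = 4.8 mV:
  p_I = (1/(1.2·√(2π)))·exp(−(4.8−2.1)²/(2·1.2²)) = 0.332452·exp(-2.53125) = 0.0264497
  p_II = (1/(1.1·√(2π)))·exp(−(4.8−2.4)²/(2·1.1²)) = 0.362675·exp(-2.38017) = 0.0335602
  p_III = (1/(0.5·√(2π)))·exp(−(4.8−5.4)²/(2·0.5²)) = 0.797885·exp(-0.72000) = 0.388372
  p_IV = (1/(0.5·√(2π)))·exp(−(4.8−9.2)²/(2·0.5²)) = 0.797885·exp(-38.72000) = 1.21915e-17
Weight by the priors:
  w_I·p_I = 0.11 × 0.0264497 = 0.00290947
  w_II·p_II = 0.27 × 0.0335602 = 0.00906126
  w_III·p_III = 0.24 × 0.388372 = 0.0932093
  w_IV·p_IV = 0.38 × 1.21915e-17 = 4.63278e-18
Denominator: 0.00290947 + 0.00906126 + 0.0932093 + 4.63278e-18 = 0.10518
P(Source III | data) = 0.0932093 / 0.10518 ≈ 0.886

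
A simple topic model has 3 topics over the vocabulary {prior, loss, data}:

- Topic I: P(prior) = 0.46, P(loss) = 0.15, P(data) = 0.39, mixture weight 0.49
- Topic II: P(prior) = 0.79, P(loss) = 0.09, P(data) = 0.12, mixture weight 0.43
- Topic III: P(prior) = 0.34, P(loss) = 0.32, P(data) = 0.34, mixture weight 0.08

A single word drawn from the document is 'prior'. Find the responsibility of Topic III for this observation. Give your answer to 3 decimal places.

The responsibility of component k is π_k f_k(x) divided by Σ_j π_j f_j(x).
Component likelihoods at x = 'prior':
  p_I = P(prior | comp) = 0.46
  p_II = P(prior | comp) = 0.79
  p_III = P(prior | comp) = 0.34
Unnormalised posteriors:
  π_I·p_I = 0.49 × 0.46 = 0.2254
  π_II·p_II = 0.43 × 0.79 = 0.3397
  π_III·p_III = 0.08 × 0.34 = 0.0272
Normaliser: 0.2254 + 0.3397 + 0.0272 = 0.5923
Responsibility of Topic III: 0.0272 / 0.5923 ≈ 0.046

0.046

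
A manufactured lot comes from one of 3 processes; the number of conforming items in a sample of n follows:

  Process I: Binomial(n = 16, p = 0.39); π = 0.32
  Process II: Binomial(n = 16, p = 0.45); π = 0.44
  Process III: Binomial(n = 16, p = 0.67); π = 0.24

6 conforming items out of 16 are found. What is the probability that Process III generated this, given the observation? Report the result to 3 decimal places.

The responsibility of component k is π_k f_k(x) divided by Σ_j π_j f_j(x).
Component likelihoods at x = 6 conforming items out of 16:
  p_I = C(16,6)·0.39^6·0.61^10 = 8008·0.00351874·0.00713343 = 0.201006
  p_II = C(16,6)·0.45^6·0.55^10 = 8008·0.00830377·0.00253295 = 0.168433
  p_III = C(16,6)·0.67^6·0.33^10 = 8008·0.0904584·1.53158e-05 = 0.0110946
Weight by the priors:
  π_I·p_I = 0.32 × 0.201006 = 0.0643221
  π_II·p_II = 0.44 × 0.168433 = 0.0741103
  π_III·p_III = 0.24 × 0.0110946 = 0.00266271
Denominator: 0.0643221 + 0.0741103 + 0.00266271 = 0.141095
Responsibility of Process III: 0.00266271 / 0.141095 ≈ 0.019

0.019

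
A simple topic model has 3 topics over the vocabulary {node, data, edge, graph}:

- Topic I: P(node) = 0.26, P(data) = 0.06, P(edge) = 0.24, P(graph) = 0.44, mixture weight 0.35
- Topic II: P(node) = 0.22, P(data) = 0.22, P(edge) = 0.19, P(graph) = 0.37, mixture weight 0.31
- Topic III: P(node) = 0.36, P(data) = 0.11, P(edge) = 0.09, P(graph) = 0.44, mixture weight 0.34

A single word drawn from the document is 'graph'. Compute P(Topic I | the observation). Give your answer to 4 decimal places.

Apply Bayes' rule: the posterior for each component is proportional to its prior times its likelihood at x.
Evaluate each component's likelihood at the observed value:
  L_I = 0.44
  L_II = 0.37
  L_III = 0.44
Multiply by the mixture weights:
  P(Z=I)·L_I = 0.35 × 0.44 = 0.154
  P(Z=II)·L_II = 0.31 × 0.37 = 0.1147
  P(Z=III)·L_III = 0.34 × 0.44 = 0.1496
Marginal: 0.154 + 0.1147 + 0.1496 = 0.4183
So the posterior for Topic I is 0.154 / 0.4183 ≈ 0.3682.

0.3682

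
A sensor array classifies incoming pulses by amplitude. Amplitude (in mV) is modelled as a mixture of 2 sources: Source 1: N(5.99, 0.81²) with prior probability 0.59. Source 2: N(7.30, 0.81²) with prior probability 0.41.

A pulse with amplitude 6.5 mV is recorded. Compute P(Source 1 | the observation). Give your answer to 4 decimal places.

Posterior ∝ prior × likelihood, so P(k | x) ∝ w_k f_k(x); normalise over all components.
Normal densities:
  f_1 = (1/(0.81·√(2π)))·exp(−(6.5−5.99)²/(2·0.81²)) = 0.492521·exp(-0.19822) = 0.403962
  f_2 = (1/(0.81·√(2π)))·exp(−(6.5−7.30)²/(2·0.81²)) = 0.492521·exp(-0.48773) = 0.302417
Weight by the priors:
  w_1·f_1 = 0.59 × 0.403962 = 0.238338
  w_2·f_2 = 0.41 × 0.302417 = 0.123991
Evidence: 0.238338 + 0.123991 = 0.362329
So the posterior for Source 1 is 0.238338 / 0.362329 ≈ 0.6578.

0.6578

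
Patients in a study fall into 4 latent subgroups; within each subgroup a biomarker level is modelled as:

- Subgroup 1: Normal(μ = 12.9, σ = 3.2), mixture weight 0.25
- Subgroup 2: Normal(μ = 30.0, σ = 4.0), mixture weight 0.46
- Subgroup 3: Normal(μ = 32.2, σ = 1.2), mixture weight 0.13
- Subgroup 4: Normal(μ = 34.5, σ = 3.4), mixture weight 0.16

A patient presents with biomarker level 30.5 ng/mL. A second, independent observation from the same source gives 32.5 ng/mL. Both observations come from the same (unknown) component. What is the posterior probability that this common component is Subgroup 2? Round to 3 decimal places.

P(component k | x) = w_k·f_k(x) / marginal(x), where marginal(x) = Σ_j w_j·f_j(x).
Since both observations come from the same component, the likelihood for component k is f_k(x₁)·f_k(x₂).
  f_1 = [3.36555e-08] × [8.89909e-10] = 2.99503e-17
  f_2 = [0.0989594] × [0.0820402] = 0.00811865
  f_3 = [0.121878] × [0.322223] = 0.039272
  f_4 = [0.0587329] × [0.0986947] = 0.00579662
Unnormalised posteriors:
  w_1·f_1 = 0.25 × 2.99503e-17 = 7.48758e-18
  w_2·f_2 = 0.46 × 0.00811865 = 0.00373458
  w_3·f_3 = 0.13 × 0.039272 = 0.00510537
  w_4·f_4 = 0.16 × 0.00579662 = 0.00092746
Marginal: 7.48758e-18 + 0.00373458 + 0.00510537 + 0.00092746 = 0.00976741
P(Subgroup 2 | x) = 0.00373458 / 0.00976741 ≈ 0.382

0.382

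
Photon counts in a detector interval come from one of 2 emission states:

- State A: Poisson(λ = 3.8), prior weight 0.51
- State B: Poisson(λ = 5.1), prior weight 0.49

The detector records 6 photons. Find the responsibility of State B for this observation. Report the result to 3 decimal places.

0.605

The responsibility of component k is π_k f_k(x) divided by Σ_j π_j f_j(x).
Component likelihoods at x = 6 photons:
  L_A = 0.0935513
  L_B = 0.149
Multiply by the mixture weights:
  π_A·L_A = 0.51 × 0.0935513 = 0.0477112
  π_B·L_B = 0.49 × 0.149 = 0.0730101
Sum: 0.0477112 + 0.0730101 = 0.120721
Responsibility of State B: 0.0730101 / 0.120721 ≈ 0.605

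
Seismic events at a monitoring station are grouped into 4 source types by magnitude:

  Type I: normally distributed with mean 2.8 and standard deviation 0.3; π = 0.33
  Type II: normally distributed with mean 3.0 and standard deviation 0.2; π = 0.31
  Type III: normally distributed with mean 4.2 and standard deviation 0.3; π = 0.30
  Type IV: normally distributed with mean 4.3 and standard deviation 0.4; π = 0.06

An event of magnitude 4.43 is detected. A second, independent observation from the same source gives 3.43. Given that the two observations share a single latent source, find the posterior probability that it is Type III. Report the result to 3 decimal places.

Apply Bayes' rule: the posterior for each component is proportional to its prior times its likelihood at x.
Since both observations come from the same component, the likelihood for component k is f_k(x₁)·f_k(x₂).
  f_I = [(1/(0.3·√(2π)))·exp(−(4.43−2.8)²/(2·0.3²)) = 1.329808·exp(-14.76056) = 5.16846e-07] × [0.146612] = 7.57758e-08
  f_II = [(1/(0.2·√(2π)))·exp(−(4.43−3.0)²/(2·0.2²)) = 1.994711·exp(-25.56125) = 1.58041e-11] × [0.19775] = 3.12527e-12
  f_III = [(1/(0.3·√(2π)))·exp(−(4.43−4.2)²/(2·0.3²)) = 1.329808·exp(-0.29389) = 0.991184] × [0.0493482] = 0.0489131
  f_IV = [(1/(0.4·√(2π)))·exp(−(4.43−4.3)²/(2·0.4²)) = 0.997356·exp(-0.05281) = 0.94605] × [0.0936716] = 0.088618
Unnormalised posteriors:
  π_I·f_I = 0.33 × 7.57758e-08 = 2.5006e-08
  π_II·f_II = 0.31 × 3.12527e-12 = 9.68833e-13
  π_III·f_III = 0.30 × 0.0489131 = 0.0146739
  π_IV·f_IV = 0.06 × 0.088618 = 0.00531708
Sum: 2.5006e-08 + 9.68833e-13 + 0.0146739 + 0.00531708 = 0.019991
So the posterior for Type III is 0.0146739 / 0.019991 ≈ 0.734.

0.734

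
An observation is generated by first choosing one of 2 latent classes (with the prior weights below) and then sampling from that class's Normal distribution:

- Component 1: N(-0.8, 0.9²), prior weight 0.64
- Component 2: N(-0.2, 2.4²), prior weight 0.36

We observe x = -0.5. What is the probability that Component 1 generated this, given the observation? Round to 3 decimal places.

By Bayes' theorem, P(k | x) = π_k f_k(x) / Σ_j π_j f_j(x).
Normal densities:
  f_1 = (1/(0.9·√(2π)))·exp(−(-0.5−-0.8)²/(2·0.9²)) = 0.443269·exp(-0.05556) = 0.419315
  f_2 = (1/(2.4·√(2π)))·exp(−(-0.5−-0.2)²/(2·2.4²)) = 0.166226·exp(-0.00781) = 0.164932
Weight by the priors:
  π_1·f_1 = 0.64 × 0.419315 = 0.268361
  π_2·f_2 = 0.36 × 0.164932 = 0.0593757
Normaliser: 0.268361 + 0.0593757 = 0.327737
So the posterior for Component 1 is 0.268361 / 0.327737 ≈ 0.819.

0.819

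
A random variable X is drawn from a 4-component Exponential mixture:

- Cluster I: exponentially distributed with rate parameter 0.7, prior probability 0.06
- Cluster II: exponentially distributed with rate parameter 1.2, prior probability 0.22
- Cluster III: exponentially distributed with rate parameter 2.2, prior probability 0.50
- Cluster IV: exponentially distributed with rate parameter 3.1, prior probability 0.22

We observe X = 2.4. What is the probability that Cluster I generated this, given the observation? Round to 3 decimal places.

0.273

The responsibility of component k is P(Z=k) f_k(x) divided by Σ_j P(Z=j) f_j(x).
Exponential densities:
  p_I = 0.130462
  p_II = 0.0673617
  p_III = 0.0112033
  p_IV = 0.00182058
Multiply by the mixture weights:
  P(Z=I)·p_I = 0.06 × 0.130462 = 0.00782771
  P(Z=II)·p_II = 0.22 × 0.0673617 = 0.0148196
  P(Z=III)·p_III = 0.50 × 0.0112033 = 0.00560167
  P(Z=IV)·p_IV = 0.22 × 0.00182058 = 0.000400529
Evidence: 0.00782771 + 0.0148196 + 0.00560167 + 0.000400529 = 0.0286495
P(Cluster I | data) = 0.00782771 / 0.0286495 ≈ 0.273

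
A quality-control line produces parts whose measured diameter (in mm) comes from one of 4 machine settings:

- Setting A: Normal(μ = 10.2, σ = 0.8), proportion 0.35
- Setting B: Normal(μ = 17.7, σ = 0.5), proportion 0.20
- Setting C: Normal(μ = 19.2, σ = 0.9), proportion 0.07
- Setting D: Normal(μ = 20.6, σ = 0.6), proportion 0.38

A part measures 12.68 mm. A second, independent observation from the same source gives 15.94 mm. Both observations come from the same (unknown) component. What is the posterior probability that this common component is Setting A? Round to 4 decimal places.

By Bayes' theorem, P(k | x) = P(Z=k) f_k(x) / Σ_j P(Z=j) f_j(x).
Since both observations come from the same component, the likelihood for component k is f_k(x₁)·f_k(x₂).
  f_A = [(1/(0.8·√(2π)))·exp(−(12.68−10.2)²/(2·0.8²)) = 0.498678·exp(-4.80500) = 0.00408352] × [3.30327e-12] = 1.3489e-14
  f_B = [(1/(0.5·√(2π)))·exp(−(12.68−17.7)²/(2·0.5²)) = 0.797885·exp(-50.40080) = 1.03074e-22] × [0.00162704] = 1.67706e-25
  f_C = [(1/(0.9·√(2π)))·exp(−(12.68−19.2)²/(2·0.9²)) = 0.443269·exp(-26.24099) = 1.77972e-12] × [0.000627464] = 1.11671e-15
  f_D = [(1/(0.6·√(2π)))·exp(−(12.68−20.6)²/(2·0.6²)) = 0.664904·exp(-87.12000) = 9.70563e-39] × [5.29902e-14] = 5.14304e-52
Multiply by the mixture weights:
  P(Z=A)·f_A = 0.35 × 1.3489e-14 = 4.72115e-15
  P(Z=B)·f_B = 0.20 × 1.67706e-25 = 3.35413e-26
  P(Z=C)·f_C = 0.07 × 1.11671e-15 = 7.81696e-17
  P(Z=D)·f_D = 0.38 × 5.14304e-52 = 1.95435e-52
Normaliser: 4.72115e-15 + 3.35413e-26 + 7.81696e-17 + 1.95435e-52 = 4.79932e-15
P(Setting A | data) ≈ 0.9837

0.9837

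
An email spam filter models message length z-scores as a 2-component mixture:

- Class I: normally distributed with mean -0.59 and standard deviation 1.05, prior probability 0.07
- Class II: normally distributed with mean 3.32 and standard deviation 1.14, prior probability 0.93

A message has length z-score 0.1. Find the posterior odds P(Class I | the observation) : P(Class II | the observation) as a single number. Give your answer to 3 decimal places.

Posterior odds = (w_i f_i(x)) / (w_j f_j(x)); the normalising sum cancels.
Component likelihoods at x = 0.1:
  L_I = 0.30616
  L_II = 0.00647996
Posterior odds = (w_I·L_I) / (w_II·L_II) = (0.07·0.30616) / (0.93·0.00647996) = 0.0214312 / 0.00602637 ≈ 3.556

3.556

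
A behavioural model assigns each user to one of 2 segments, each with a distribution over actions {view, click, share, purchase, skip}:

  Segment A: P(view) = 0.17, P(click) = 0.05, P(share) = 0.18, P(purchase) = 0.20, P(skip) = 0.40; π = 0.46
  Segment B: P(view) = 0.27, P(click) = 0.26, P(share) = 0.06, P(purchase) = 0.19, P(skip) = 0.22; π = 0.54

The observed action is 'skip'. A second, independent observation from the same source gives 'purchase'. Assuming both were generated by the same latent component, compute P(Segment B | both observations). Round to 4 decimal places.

By Bayes' theorem, P(k | x) = w_k f_k(x) / Σ_j w_j f_j(x).
Since both observations come from the same component, the likelihood for component k is f_k(x₁)·f_k(x₂).
  f_A = [0.4] × [0.2] = 0.08
  f_B = [0.22] × [0.19] = 0.0418
Unnormalised posteriors:
  w_A·f_A = 0.46 × 0.08 = 0.0368
  w_B·f_B = 0.54 × 0.0418 = 0.022572
Normaliser: 0.0368 + 0.022572 = 0.059372
So the posterior for Segment B is 0.022572 / 0.059372 ≈ 0.3802.

0.3802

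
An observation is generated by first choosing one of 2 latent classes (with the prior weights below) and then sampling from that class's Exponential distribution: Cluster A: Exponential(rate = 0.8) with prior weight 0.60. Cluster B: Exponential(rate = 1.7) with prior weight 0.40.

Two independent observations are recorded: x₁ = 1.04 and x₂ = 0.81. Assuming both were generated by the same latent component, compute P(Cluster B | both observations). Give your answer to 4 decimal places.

Apply Bayes' rule: the posterior for each component is proportional to its prior times its likelihood at x.
Since both observations come from the same component, the likelihood for component k is f_k(x₁)·f_k(x₂).
  p_A = [0.8·e^(−0.8·1.04) = 0.8·e^(−0.8320) = 0.348142] × [0.418473] = 0.145688
  p_B = [1.7·e^(−1.7·1.04) = 1.7·e^(−1.7680) = 0.290146] × [0.428969] = 0.124463
Multiply by the mixture weights:
  π_A·p_A = 0.60 × 0.145688 = 0.0874129
  π_B·p_B = 0.40 × 0.124463 = 0.0497854
Marginal: 0.0874129 + 0.0497854 = 0.137198
So the posterior for Cluster B is 0.0497854 / 0.137198 ≈ 0.3629.

0.3629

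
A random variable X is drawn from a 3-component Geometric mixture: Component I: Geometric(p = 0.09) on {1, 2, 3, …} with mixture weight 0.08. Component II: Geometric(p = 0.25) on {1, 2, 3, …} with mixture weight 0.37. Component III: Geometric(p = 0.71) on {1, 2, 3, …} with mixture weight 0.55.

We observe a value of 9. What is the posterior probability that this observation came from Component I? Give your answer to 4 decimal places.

By Bayes' theorem, P(k | x) = π_k f_k(x) / Σ_j π_j f_j(x).
Geometric probabilities:
  L_I = 0.09·(1−0.09)^8 = 0.09·0.470253 = 0.0423227
  L_II = 0.25·(1−0.25)^8 = 0.25·0.100113 = 0.0250282
  L_III = 0.71·(1−0.71)^8 = 0.71·5.00246e-05 = 3.55175e-05
Unnormalised posteriors:
  π_I·L_I = 0.08 × 0.0423227 = 0.00338582
  π_II·L_II = 0.37 × 0.0250282 = 0.00926044
  π_III·L_III = 0.55 × 3.55175e-05 = 1.95346e-05
Normaliser: 0.00338582 + 0.00926044 + 1.95346e-05 = 0.0126658
Responsibility of Component I: 0.00338582 / 0.0126658 ≈ 0.2673

0.2673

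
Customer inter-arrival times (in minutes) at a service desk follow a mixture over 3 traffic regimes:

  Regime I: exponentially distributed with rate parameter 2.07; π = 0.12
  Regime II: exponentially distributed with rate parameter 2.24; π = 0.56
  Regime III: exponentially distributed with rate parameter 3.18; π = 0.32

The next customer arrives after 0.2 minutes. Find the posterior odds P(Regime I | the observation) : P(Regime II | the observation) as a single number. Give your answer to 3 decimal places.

Only the two components matter; the odds are (π_i f_i(x)) / (π_j f_j(x)).
Component likelihoods at x = 0.2 minutes:
  f_I = 1.36827
  f_II = 1.43115
  f_III = 1.68351
Posterior odds = (π_I·f_I) / (π_II·f_II) = (0.12·1.36827) / (0.56·1.43115) = 0.164193 / 0.801442 ≈ 0.205

0.205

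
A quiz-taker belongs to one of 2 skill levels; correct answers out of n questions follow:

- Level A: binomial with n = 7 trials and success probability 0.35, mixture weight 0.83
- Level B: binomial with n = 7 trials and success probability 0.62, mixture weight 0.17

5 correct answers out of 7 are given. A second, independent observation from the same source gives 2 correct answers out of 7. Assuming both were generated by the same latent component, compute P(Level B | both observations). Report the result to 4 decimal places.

Posterior ∝ prior × likelihood, so P(k | x) ∝ π_k f_k(x); normalise over all components.
Since both observations come from the same component, the likelihood for component k is f_k(x₁)·f_k(x₂).
  L_A = [C(7,5)·0.35^5·0.65^2 = 21·0.00525219·0.4225 = 0.0466] × [0.298485] = 0.0139094
  L_B = [C(7,5)·0.62^5·0.38^2 = 21·0.0916133·0.1444 = 0.277808] × [0.0639618] = 0.0177691
Prior × likelihood for each component:
  π_A·L_A = 0.83 × 0.0139094 = 0.0115448
  π_B·L_B = 0.17 × 0.0177691 = 0.00302075
Denominator: 0.0115448 + 0.00302075 = 0.0145656
P(Level B | x) = 0.00302075 / 0.0145656 ≈ 0.2074

0.2074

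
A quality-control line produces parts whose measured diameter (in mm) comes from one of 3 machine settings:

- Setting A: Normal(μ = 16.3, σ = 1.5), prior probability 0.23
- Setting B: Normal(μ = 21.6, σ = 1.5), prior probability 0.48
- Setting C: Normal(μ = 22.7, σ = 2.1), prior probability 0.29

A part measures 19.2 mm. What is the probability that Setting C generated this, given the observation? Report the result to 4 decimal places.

0.2341

Posterior ∝ prior × likelihood, so P(k | x) ∝ P(Z=k) f_k(x); normalise over all components.
Component likelihoods at x = 19.2 mm:
  f_A = 0.0410365
  f_B = 0.0739472
  f_C = 0.0473701
Unnormalised posteriors:
  P(Z=A)·f_A = 0.23 × 0.0410365 = 0.0094384
  P(Z=B)·f_B = 0.48 × 0.0739472 = 0.0354947
  P(Z=C)·f_C = 0.29 × 0.0473701 = 0.0137373
Normaliser: 0.0094384 + 0.0354947 + 0.0137373 = 0.0586704
So the posterior for Setting C is 0.0137373 / 0.0586704 ≈ 0.2341.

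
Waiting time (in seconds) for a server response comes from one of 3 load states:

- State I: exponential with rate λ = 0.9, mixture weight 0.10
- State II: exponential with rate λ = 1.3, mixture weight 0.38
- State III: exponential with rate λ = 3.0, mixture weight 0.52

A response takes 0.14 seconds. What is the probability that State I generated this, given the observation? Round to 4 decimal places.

0.0523

By Bayes' theorem, P(k | x) = P(Z=k) f_k(x) / Σ_j P(Z=j) f_j(x).
Exponential densities:
  f_I = 0.9·e^(−0.9·0.14) = 0.9·e^(−0.1260) = 0.793453
  f_II = 1.3·e^(−1.3·0.14) = 1.3·e^(−0.1820) = 1.08368
  f_III = 3.0·e^(−3.0·0.14) = 3.0·e^(−0.4200) = 1.97114
Prior × likelihood for each component:
  P(Z=I)·f_I = 0.10 × 0.793453 = 0.0793453
  P(Z=II)·f_II = 0.38 × 1.08368 = 0.411799
  P(Z=III)·f_III = 0.52 × 1.97114 = 1.02499
Sum: 0.0793453 + 0.411799 + 1.02499 = 1.51614
P(State I | x) ≈ 0.0523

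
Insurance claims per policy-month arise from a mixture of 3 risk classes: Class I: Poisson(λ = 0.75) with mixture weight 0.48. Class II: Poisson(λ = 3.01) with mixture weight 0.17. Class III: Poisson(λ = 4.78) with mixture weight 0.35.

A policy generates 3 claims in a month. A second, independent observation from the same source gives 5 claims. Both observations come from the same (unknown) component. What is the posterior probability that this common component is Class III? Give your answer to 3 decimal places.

0.706

P(component k | x) = P(Z=k)·f_k(x) / marginal(x), where marginal(x) = Σ_j P(Z=j)·f_j(x).
Since both observations come from the same component, the likelihood for component k is f_k(x₁)·f_k(x₂).
  f_I = [e^(−0.75)·0.75^3/3! = 0.0332133] × [0.000934123] = 3.10253e-05
  f_II = [e^(−3.01)·3.01^3/3! = 0.224038] × [0.10149] = 0.0227377
  f_III = [e^(−4.78)·4.78^3/3! = 0.152829] × [0.174595] = 0.026683
Multiply by the mixture weights:
  P(Z=I)·f_I = 0.48 × 3.10253e-05 = 1.48921e-05
  P(Z=II)·f_II = 0.17 × 0.0227377 = 0.00386541
  P(Z=III)·f_III = 0.35 × 0.026683 = 0.00933907
Normaliser: 1.48921e-05 + 0.00386541 + 0.00933907 = 0.0132194
P(Class III | x₁,x₂) = 0.00933907 / 0.0132194 ≈ 0.706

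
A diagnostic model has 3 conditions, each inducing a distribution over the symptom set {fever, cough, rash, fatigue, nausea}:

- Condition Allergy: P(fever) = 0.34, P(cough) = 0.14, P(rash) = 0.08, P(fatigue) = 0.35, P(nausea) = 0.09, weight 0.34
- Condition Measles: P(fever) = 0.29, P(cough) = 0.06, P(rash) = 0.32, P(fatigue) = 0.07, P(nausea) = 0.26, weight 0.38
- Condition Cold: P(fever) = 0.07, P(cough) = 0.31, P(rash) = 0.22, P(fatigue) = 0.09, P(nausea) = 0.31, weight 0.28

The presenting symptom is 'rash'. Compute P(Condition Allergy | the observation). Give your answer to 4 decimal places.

0.1293

The responsibility of component k is P(Z=k) f_k(x) divided by Σ_j P(Z=j) f_j(x).
Evaluate each component's likelihood at the observed value:
  L_Allergy = 0.08
  L_Measles = 0.32
  L_Cold = 0.22
Unnormalised posteriors:
  P(Z=Allergy)·L_Allergy = 0.34 × 0.08 = 0.0272
  P(Z=Measles)·L_Measles = 0.38 × 0.32 = 0.1216
  P(Z=Cold)·L_Cold = 0.28 × 0.22 = 0.0616
Sum: 0.0272 + 0.1216 + 0.0616 = 0.2104
Responsibility of Condition Allergy: 0.0272 / 0.2104 ≈ 0.1293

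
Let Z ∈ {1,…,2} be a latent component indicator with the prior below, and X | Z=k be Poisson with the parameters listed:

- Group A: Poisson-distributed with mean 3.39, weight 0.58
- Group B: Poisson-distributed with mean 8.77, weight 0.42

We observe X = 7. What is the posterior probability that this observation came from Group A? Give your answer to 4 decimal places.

Apply Bayes' rule: the posterior for each component is proportional to its prior times its likelihood at x.
Evaluate each component's likelihood at the observed value:
  L_A = e^(−3.39)·3.39^7/7! = 0.0344119
  L_B = e^(−8.77)·8.77^7/7! = 0.122971
Prior × likelihood for each component:
  π_A·L_A = 0.58 × 0.0344119 = 0.0199589
  π_B·L_B = 0.42 × 0.122971 = 0.051648
Marginal: 0.0199589 + 0.051648 = 0.0716069
Responsibility of Group A: 0.0199589 / 0.0716069 ≈ 0.2787

0.2787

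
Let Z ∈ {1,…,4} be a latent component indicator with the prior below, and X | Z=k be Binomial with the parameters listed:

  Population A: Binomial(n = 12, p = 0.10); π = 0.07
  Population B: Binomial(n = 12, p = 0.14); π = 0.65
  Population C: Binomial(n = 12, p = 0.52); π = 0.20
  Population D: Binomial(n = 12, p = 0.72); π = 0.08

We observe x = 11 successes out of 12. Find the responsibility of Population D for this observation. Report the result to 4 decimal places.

0.8932

By Bayes' theorem, P(k | x) = π_k f_k(x) / Σ_j π_j f_j(x).
Binomial probabilities:
  p_A = 1.08e-10
  p_B = 4.17915e-09
  p_C = 0.00432971
  p_D = 0.0905726
Weight by the priors:
  π_A·p_A = 0.07 × 1.08e-10 = 7.56e-12
  π_B·p_B = 0.65 × 4.17915e-09 = 2.71645e-09
  π_C·p_C = 0.20 × 0.00432971 = 0.000865943
  π_D·p_D = 0.08 × 0.0905726 = 0.00724581
Evidence: 7.56e-12 + 2.71645e-09 + 0.000865943 + 0.00724581 = 0.00811175
P(Population D | data) = 0.00724581 / 0.00811175 ≈ 0.8932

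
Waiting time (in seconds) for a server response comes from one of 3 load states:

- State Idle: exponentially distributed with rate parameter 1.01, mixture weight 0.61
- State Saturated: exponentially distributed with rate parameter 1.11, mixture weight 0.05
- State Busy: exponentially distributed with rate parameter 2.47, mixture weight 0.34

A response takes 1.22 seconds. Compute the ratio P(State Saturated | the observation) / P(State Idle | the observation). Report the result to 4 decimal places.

Only the two components matter; the odds are (π_i f_i(x)) / (π_j f_j(x)).
Evaluate each component's likelihood at the observed value:
  f_Idle = 1.01·e^(−1.01·1.22) = 1.01·e^(−1.2322) = 0.294567
  f_Saturated = 1.11·e^(−1.11·1.22) = 1.11·e^(−1.3542) = 0.286551
  f_Busy = 2.47·e^(−2.47·1.22) = 2.47·e^(−3.0134) = 0.121337
Odds = (0.05/0.61) × (0.286551/0.294567) = 0.0819672 × 0.972787 ≈ 0.0797

0.0797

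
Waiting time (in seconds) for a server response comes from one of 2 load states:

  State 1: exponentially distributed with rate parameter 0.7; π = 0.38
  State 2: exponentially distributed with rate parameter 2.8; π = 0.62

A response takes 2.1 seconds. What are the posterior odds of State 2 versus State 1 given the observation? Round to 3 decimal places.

Only the two components matter; the odds are (π_i f_i(x)) / (π_j f_j(x)).
Exponential densities:
  L_1 = 0.7·e^(−0.7·2.1) = 0.7·e^(−1.4700) = 0.160948
  L_2 = 2.8·e^(−2.8·2.1) = 2.8·e^(−5.8800) = 0.0078254
Posterior odds = (π_2·L_2) / (π_1·L_1) = (0.62·0.0078254) / (0.38·0.160948) = 0.00485175 / 0.0611602 ≈ 0.079

0.079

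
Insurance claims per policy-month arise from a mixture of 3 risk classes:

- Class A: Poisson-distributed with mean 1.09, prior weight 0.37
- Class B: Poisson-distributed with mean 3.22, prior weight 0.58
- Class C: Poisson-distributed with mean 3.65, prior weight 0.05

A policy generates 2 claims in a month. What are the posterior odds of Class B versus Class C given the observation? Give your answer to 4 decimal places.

Only the two components matter; the odds are (π_i f_i(x)) / (π_j f_j(x)).
Poisson probabilities:
  L_A = 0.199729
  L_B = 0.207135
  L_C = 0.173133
Odds = (0.58/0.05) × (0.207135/0.173133) = 11.6 × 1.19639 ≈ 13.8781

13.8781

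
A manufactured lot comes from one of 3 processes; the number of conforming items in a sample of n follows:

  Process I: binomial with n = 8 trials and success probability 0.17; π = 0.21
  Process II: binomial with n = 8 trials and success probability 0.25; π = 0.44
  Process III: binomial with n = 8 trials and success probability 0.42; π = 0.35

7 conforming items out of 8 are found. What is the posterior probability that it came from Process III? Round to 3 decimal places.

0.957

Posterior ∝ prior × likelihood, so P(k | x) ∝ w_k f_k(x); normalise over all components.
Component likelihoods at x = 7 conforming items out of 8:
  p_I = C(8,7)·0.17^7·0.83^1 = 8·4.10339e-06·0.83 = 2.72465e-05
  p_II = C(8,7)·0.25^7·0.75^1 = 8·6.10352e-05·0.75 = 0.000366211
  p_III = C(8,7)·0.42^7·0.58^1 = 8·0.00230539·0.58 = 0.010697
Weight by the priors:
  w_I·p_I = 0.21 × 2.72465e-05 = 5.72176e-06
  w_II·p_II = 0.44 × 0.000366211 = 0.000161133
  w_III·p_III = 0.35 × 0.010697 = 0.00374396
Sum: 5.72176e-06 + 0.000161133 + 0.00374396 = 0.00391081
Responsibility of Process III: 0.00374396 / 0.00391081 ≈ 0.957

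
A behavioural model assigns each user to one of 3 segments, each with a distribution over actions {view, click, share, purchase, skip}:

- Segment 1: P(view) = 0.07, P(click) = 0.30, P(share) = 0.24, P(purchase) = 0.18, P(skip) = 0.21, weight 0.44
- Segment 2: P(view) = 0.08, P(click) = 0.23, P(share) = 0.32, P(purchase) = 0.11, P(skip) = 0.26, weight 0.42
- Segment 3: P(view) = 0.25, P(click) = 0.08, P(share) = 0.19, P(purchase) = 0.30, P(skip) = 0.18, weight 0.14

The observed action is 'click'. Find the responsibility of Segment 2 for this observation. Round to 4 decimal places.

By Bayes' theorem, P(k | x) = w_k f_k(x) / Σ_j w_j f_j(x).
Component likelihoods at x = 'click':
  L_1 = 0.3
  L_2 = 0.23
  L_3 = 0.08
Weight by the priors:
  w_1·L_1 = 0.44 × 0.3 = 0.132
  w_2·L_2 = 0.42 × 0.23 = 0.0966
  w_3·L_3 = 0.14 × 0.08 = 0.0112
Evidence: 0.132 + 0.0966 + 0.0112 = 0.2398
P(Segment 2 | 'click') = 0.0966 / 0.2398 ≈ 0.4028

0.4028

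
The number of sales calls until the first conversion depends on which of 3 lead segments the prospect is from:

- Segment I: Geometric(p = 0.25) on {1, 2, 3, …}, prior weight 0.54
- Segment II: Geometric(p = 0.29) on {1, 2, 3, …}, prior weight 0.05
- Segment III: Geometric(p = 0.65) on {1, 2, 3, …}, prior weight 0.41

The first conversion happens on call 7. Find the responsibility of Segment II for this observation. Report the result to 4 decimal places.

0.0704

P(component k | x) = w_k·f_k(x) / marginal(x), where marginal(x) = Σ_j w_j·f_j(x).
Component likelihoods at x = 7:
  L_I = 0.0444946
  L_II = 0.0371491
  L_III = 0.00119487
Multiply by the mixture weights:
  w_I·L_I = 0.54 × 0.0444946 = 0.0240271
  w_II·L_II = 0.05 × 0.0371491 = 0.00185745
  w_III·L_III = 0.41 × 0.00119487 = 0.000489898
Marginal: 0.0240271 + 0.00185745 + 0.000489898 = 0.0263745
So the posterior for Segment II is 0.00185745 / 0.0263745 ≈ 0.0704.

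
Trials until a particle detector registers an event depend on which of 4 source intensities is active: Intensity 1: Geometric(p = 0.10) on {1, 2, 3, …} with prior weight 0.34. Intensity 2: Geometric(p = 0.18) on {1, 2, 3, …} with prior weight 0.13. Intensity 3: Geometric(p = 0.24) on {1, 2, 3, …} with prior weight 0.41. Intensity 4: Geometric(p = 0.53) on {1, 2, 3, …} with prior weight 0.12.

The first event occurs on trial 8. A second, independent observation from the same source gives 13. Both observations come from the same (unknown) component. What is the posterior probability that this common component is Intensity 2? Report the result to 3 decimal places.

0.142

Posterior ∝ prior × likelihood, so P(k | x) ∝ π_k f_k(x); normalise over all components.
Since both observations come from the same component, the likelihood for component k is f_k(x₁)·f_k(x₂).
  f_1 = [0.0478297] × [0.028243] = 0.00135085
  f_2 = [0.0448714] × [0.0166356] = 0.000746463
  f_3 = [0.0351485] × [0.00891198] = 0.000313243
  f_4 = [0.0026851] × [6.15815e-05] = 1.65353e-07
Multiply by the mixture weights:
  π_1·f_1 = 0.34 × 0.00135085 = 0.00045929
  π_2·f_2 = 0.13 × 0.000746463 = 9.70402e-05
  π_3·f_3 = 0.41 × 0.000313243 = 0.000128429
  π_4·f_4 = 0.12 × 1.65353e-07 = 1.98423e-08
Marginal: 0.00045929 + 9.70402e-05 + 0.000128429 + 1.98423e-08 = 0.000684779
P(Intensity 2 | x₁,x₂) ≈ 0.142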